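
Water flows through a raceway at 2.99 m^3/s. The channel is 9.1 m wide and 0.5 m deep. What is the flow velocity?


Cross-sectional area = W * d = 9.1 * 0.5 = 4.55 m^2
Velocity = Q / A = 2.99 / 4.55 = 0.657143 m/s

0.657143 m/s


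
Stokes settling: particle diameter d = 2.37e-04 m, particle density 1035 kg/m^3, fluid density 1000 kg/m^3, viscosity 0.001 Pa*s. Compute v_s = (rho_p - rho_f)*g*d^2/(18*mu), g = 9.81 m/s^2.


Density difference: rho_p - rho_f = 1035 - 1000 = 35 kg/m^3
d^2 = (2.37e-04)^2 = 5.6169e-08 m^2
Numerator = (rho_p - rho_f) * g * d^2 = 35 * 9.81 * 5.6169e-08 = 1.9285626e-05
Denominator = 18 * mu = 18 * 0.001 = 0.018
v_s = 1.9285626e-05 / 0.018 = 0.00107142 m/s
Check: Re = rho_f * v_s * d / mu = 1000 * 0.00107142 * 2.37e-04 / 0.001 = 0.254 < 1, so Stokes' law applies.

0.00107142 m/s


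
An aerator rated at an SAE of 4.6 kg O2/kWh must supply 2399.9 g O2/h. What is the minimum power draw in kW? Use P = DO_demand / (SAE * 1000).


SAE in g O2/kWh = 4.6 * 1000 = 4600 g/kWh
P = DO_demand / SAE_g = 2399.9 / 4600 = 0.521717 kW

0.521717 kW


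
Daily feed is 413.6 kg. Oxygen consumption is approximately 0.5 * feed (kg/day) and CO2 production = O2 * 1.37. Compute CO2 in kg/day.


O2 = 413.6 * 0.5 = 206.8
CO2 = 206.8 * 1.37 = 283.316

283.316 kg/day


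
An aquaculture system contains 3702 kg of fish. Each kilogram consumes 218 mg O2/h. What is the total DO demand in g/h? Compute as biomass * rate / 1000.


Total O2 consumption (mg/h) = 3702 kg * 218 mg/(kg*h) = 807036 mg/h
Convert to g/h: 807036 / 1000 = 807.036 g/h

807.036 g/h


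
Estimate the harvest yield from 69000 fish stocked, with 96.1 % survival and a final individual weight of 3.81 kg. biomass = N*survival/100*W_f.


Survivors = 69000 * 96.1/100 = 66309 fish
Harvest biomass = survivors * W_f = 66309 * 3.81 = 252637.29 kg

252637.29 kg


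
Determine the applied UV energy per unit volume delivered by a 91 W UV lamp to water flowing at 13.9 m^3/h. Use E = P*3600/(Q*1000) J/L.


Energy delivered per hour = 91 W * 3600 s = 327600 J/h
Volume treated per hour = 13.9 m^3/h * 1000 = 13900 L/h
dose = 327600 / 13900 = 23.5683 J/L

23.5683 J/L


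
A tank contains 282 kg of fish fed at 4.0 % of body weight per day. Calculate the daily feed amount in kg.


Feeding rate fraction = 4.0% / 100 = 0.04
Daily feed = 282 kg * 0.04 = 11.28 kg/day

11.28 kg/day


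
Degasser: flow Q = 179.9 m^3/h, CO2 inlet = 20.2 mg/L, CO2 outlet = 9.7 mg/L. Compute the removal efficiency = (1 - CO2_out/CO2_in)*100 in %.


CO2_out / CO2_in = 9.7 / 20.2 = 0.48019802
Fraction remaining = 0.48019802
efficiency = (1 - 0.48019802) * 100 = 51.9802 %

51.9802 %


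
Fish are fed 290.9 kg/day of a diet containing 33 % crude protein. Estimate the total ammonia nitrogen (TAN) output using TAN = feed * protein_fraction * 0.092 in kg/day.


Protein in feed = 290.9 * 33/100 = 95.997 kg/day
TAN = protein * 0.092 = 95.997 * 0.092 = 8.831724 kg/day

8.831724 kg/day


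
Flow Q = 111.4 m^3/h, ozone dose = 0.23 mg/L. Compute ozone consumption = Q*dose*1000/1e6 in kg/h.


O3 demand (mg/h) = Q * dose * 1000 = 111.4 * 0.23 * 1000 = 25622 mg/h
Convert mg to kg: 25622 / 1e6 = 0.025622 kg/h

0.025622 kg/h


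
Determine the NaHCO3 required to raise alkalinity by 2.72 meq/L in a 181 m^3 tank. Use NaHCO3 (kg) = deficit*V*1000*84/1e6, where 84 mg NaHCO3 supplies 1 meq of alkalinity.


Tank volume in L = 181 m^3 * 1000 = 181000 L
Total meq required = 2.72 meq/L * 181000 L = 492320 meq
NaHCO3 mass = 492320 meq * 84 mg/meq / 1e6 = 41.3549 kg

41.3549 kg


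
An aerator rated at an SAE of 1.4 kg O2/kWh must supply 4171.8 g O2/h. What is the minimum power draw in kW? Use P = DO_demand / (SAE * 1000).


SAE in g O2/kWh = 1.4 * 1000 = 1400 g/kWh
P = DO_demand / SAE_g = 4171.8 / 1400 = 2.97986 kW

2.97986 kW


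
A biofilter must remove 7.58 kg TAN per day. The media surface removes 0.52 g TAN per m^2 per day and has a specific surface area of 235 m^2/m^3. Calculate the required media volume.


A = 7.58*1000 / 0.52 = 14576.923 m^2
V = 14576.923 / 235 = 62.0295

62.0295 m^3


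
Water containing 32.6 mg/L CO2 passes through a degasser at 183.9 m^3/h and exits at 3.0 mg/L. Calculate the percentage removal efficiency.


CO2_out / CO2_in = 3.0 / 32.6 = 0.09202454
Fraction remaining = 0.09202454
efficiency = (1 - 0.09202454) * 100 = 90.7975 %

90.7975 %


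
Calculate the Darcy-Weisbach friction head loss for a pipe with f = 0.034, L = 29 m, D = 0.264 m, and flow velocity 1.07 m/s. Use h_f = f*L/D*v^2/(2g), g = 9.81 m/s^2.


v^2 = 1.07^2 = 1.1449 m^2/s^2
L/D = 29/0.264 = 109.84848
h_f = f*(L/D)*v^2/(2g) = 0.034 * 109.84848 * 1.1449 / 19.62 = 0.217942 m

0.217942 m


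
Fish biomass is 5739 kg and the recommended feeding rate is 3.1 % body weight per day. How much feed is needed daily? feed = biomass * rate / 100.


Feeding rate fraction = 3.1% / 100 = 0.031
Daily feed = 5739 kg * 0.031 = 177.909 kg/day

177.909 kg/day


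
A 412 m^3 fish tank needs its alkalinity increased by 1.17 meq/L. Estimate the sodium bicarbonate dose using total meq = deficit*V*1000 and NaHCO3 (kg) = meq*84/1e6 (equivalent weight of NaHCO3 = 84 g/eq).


Tank volume in L = 412 m^3 * 1000 = 412000 L
Total meq required = 1.17 meq/L * 412000 L = 482040 meq
NaHCO3 mass = 482040 meq * 84 mg/meq / 1e6 = 40.4914 kg

40.4914 kg


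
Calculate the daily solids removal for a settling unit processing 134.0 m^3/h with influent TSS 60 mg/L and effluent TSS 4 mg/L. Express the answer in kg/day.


Concentration drop: TSS_in - TSS_out = 60 - 4 = 56 mg/L
Hourly solids removed = Q * dTSS = 134.0 m^3/h * 56 mg/L = 7504 g/h  (m^3/h * mg/L = g/h)
Daily solids removed = 7504 * 24 = 180096 g/day
Convert g to kg: 180096 / 1000 = 180.096 kg/day

180.096 kg/day


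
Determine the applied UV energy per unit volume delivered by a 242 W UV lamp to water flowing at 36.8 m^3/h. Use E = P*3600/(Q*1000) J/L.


Energy delivered per hour = 242 W * 3600 s = 871200 J/h
Volume treated per hour = 36.8 m^3/h * 1000 = 36800 L/h
dose = 871200 / 36800 = 23.6739 J/L

23.6739 J/L


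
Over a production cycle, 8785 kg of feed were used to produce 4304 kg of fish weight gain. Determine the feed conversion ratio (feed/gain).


FCR = feed consumed / weight gained
FCR = 8785 kg / 4304 kg = 2.04112

2.04112


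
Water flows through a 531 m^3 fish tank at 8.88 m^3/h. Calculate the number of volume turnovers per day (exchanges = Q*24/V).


Daily flow volume = 8.88 m^3/h * 24 h = 213.12 m^3/day
Exchanges = daily flow / tank volume = 213.12 / 531 = 0.401356 exchanges/day

0.401356 exchanges/day


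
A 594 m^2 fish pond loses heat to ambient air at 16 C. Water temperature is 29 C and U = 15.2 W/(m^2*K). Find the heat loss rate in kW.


Temperature difference dT = 29 - 16 = 13 K
Heat loss (W) = U * A * dT = 15.2 * 594 * 13 = 117374.4 W
Convert to kW: 117374.4 / 1000 = 117.3744 kW

117.3744 kW


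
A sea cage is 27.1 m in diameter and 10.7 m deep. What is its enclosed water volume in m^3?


r = d/2 = 27.1/2 = 13.55 m
Base area = pi*r^2 = pi*13.55^2 = 576.80427 m^2
Volume = 576.80427 * 10.7 = 6171.81 m^3

6171.81 m^3


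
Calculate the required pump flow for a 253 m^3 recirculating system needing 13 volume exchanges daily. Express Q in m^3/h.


Daily recirculation volume = 253 m^3 * 13 = 3289 m^3/day
Flow rate Q = daily volume / 24 h = 3289 / 24 = 137.042 m^3/h

137.042 m^3/h


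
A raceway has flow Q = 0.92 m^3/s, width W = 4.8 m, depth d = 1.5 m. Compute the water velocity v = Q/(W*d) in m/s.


Cross-sectional area = W * d = 4.8 * 1.5 = 7.2 m^2
Velocity = Q / A = 0.92 / 7.2 = 0.127778 m/s

0.127778 m/s


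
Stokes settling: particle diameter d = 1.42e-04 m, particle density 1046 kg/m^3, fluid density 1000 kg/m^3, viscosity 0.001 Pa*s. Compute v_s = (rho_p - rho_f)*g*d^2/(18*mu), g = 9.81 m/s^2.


Density difference: rho_p - rho_f = 1046 - 1000 = 46 kg/m^3
d^2 = (1.42e-04)^2 = 2.0164e-08 m^2
Numerator = (rho_p - rho_f) * g * d^2 = 46 * 9.81 * 2.0164e-08 = 9.0992066e-06
Denominator = 18 * mu = 18 * 0.001 = 0.018
v_s = 9.0992066e-06 / 0.018 = 5.05511e-04 m/s
Check: Re = rho_f * v_s * d / mu = 1000 * 5.05511e-04 * 1.42e-04 / 0.001 = 0.0718 < 1, so Stokes' law applies.

5.05511e-04 m/s


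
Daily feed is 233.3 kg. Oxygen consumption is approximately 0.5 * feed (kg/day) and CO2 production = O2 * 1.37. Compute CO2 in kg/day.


O2 = 233.3 * 0.5 = 116.65
CO2 = 116.65 * 1.37 = 159.8105

159.8105 kg/day


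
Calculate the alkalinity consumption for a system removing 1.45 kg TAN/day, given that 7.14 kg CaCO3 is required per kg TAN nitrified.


Alkalinity factor: 7.14 kg CaCO3 consumed per kg TAN nitrified
alk = 1.45 kg TAN * 7.14 = 10.353 kg CaCO3/day

10.353 kg CaCO3/day


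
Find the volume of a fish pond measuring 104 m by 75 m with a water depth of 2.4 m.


Base area = L * W = 104 * 75 = 7800 m^2
Volume = area * depth = 7800 * 2.4 = 18720 m^3

18720 m^3


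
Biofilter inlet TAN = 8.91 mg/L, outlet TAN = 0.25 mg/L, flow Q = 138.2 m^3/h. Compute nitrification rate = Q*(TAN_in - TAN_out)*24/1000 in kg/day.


Concentration drop: TAN_in - TAN_out = 8.91 - 0.25 = 8.66 mg/L
Hourly TAN removed = Q * dTAN = 138.2 m^3/h * 8.66 mg/L = 1196.812 g/h  (m^3/h * mg/L = g/h)
Daily TAN removed = 1196.812 * 24 = 28723.488 g/day
Convert to kg/day: 28723.488 / 1000 = 28.723488 kg/day

28.723488 kg/day


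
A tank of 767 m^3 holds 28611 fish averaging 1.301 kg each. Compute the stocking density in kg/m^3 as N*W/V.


Total biomass = 28611 fish * 1.301 kg = 37222.911 kg
Density = total biomass / volume = 37222.911 / 767 = 48.5305 kg/m^3

48.5305 kg/m^3


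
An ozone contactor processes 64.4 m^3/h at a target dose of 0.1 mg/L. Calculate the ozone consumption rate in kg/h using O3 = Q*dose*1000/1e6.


O3 demand (mg/h) = Q * dose * 1000 = 64.4 * 0.1 * 1000 = 6440 mg/h
Convert mg to kg: 6440 / 1e6 = 0.00644 kg/h

0.00644 kg/h


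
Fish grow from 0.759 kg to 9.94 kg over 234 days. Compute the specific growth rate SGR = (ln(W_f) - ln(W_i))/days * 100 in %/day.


ln(W_f) = ln(9.94) = 2.296567
ln(W_i) = ln(0.759) = -0.2757535
ln(W_f) - ln(W_i) = 2.296567 - -0.2757535 = 2.5723205
SGR = 2.5723205 / 234 * 100 = 1.09928 %/day

1.09928 %/day


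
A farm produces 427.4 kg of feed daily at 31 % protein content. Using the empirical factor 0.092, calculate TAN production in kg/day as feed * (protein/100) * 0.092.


Protein in feed = 427.4 * 31/100 = 132.494 kg/day
TAN = protein * 0.092 = 132.494 * 0.092 = 12.189448 kg/day

12.189448 kg/day


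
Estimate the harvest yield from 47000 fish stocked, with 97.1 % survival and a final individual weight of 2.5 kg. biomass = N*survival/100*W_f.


Survivors = 47000 * 97.1/100 = 45637 fish
Harvest biomass = survivors * W_f = 45637 * 2.5 = 114092.5 kg

114092.5 kg


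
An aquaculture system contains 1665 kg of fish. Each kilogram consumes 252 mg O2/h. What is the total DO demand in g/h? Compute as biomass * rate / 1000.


Total O2 consumption (mg/h) = 1665 kg * 252 mg/(kg*h) = 419580 mg/h
Convert to g/h: 419580 / 1000 = 419.58 g/h

419.58 g/h


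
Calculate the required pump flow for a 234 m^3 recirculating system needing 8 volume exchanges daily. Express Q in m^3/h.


Daily recirculation volume = 234 m^3 * 8 = 1872 m^3/day
Flow rate Q = daily volume / 24 h = 1872 / 24 = 78 m^3/h

78 m^3/h


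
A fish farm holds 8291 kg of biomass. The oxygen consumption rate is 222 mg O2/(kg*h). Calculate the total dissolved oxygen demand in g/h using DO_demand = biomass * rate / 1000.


Total O2 consumption (mg/h) = 8291 kg * 222 mg/(kg*h) = 1840602 mg/h
Convert to g/h: 1840602 / 1000 = 1840.602 g/h

1840.602 g/h


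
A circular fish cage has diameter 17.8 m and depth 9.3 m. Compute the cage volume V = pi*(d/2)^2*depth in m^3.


r = d/2 = 17.8/2 = 8.9 m
Base area = pi*r^2 = pi*8.9^2 = 248.84555 m^2
Volume = 248.84555 * 9.3 = 2314.26 m^3

2314.26 m^3


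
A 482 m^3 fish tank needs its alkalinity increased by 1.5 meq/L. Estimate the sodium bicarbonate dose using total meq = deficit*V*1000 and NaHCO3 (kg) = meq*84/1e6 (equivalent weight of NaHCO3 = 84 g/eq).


Tank volume in L = 482 m^3 * 1000 = 482000 L
Total meq required = 1.5 meq/L * 482000 L = 723000 meq
NaHCO3 mass = 723000 meq * 84 mg/meq / 1e6 = 60.732 kg

60.732 kg


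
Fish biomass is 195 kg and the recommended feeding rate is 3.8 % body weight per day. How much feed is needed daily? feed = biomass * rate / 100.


Feeding rate fraction = 3.8% / 100 = 0.038
Daily feed = 195 kg * 0.038 = 7.41 kg/day

7.41 kg/day


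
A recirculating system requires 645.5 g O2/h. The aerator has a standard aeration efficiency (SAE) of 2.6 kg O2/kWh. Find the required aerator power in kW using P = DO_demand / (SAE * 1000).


SAE in g O2/kWh = 2.6 * 1000 = 2600 g/kWh
P = DO_demand / SAE_g = 645.5 / 2600 = 0.248269 kW

0.248269 kW


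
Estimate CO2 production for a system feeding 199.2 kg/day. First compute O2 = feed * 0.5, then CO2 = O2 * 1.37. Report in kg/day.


O2 = 199.2 * 0.5 = 99.6
CO2 = 99.6 * 1.37 = 136.452

136.452 kg/day


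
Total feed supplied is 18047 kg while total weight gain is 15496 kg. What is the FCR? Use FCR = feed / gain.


FCR = feed consumed / weight gained
FCR = 18047 kg / 15496 kg = 1.16462

1.16462


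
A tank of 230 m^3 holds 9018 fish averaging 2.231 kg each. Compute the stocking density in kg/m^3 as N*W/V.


Total biomass = 9018 fish * 2.231 kg = 20119.158 kg
Density = total biomass / volume = 20119.158 / 230 = 87.4746 kg/m^3

87.4746 kg/m^3


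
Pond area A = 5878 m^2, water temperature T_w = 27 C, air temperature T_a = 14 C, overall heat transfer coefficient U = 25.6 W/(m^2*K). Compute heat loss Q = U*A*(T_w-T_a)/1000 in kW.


Temperature difference dT = 27 - 14 = 13 K
Heat loss (W) = U * A * dT = 25.6 * 5878 * 13 = 1956198.4 W
Convert to kW: 1956198.4 / 1000 = 1956.1984 kW

1956.1984 kW


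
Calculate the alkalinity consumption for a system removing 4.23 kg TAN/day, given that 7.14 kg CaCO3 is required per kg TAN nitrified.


Alkalinity factor: 7.14 kg CaCO3 consumed per kg TAN nitrified
alk = 4.23 kg TAN * 7.14 = 30.2022 kg CaCO3/day

30.2022 kg CaCO3/day


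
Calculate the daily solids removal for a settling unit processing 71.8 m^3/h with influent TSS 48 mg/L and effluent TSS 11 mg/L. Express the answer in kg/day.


Concentration drop: TSS_in - TSS_out = 48 - 11 = 37 mg/L
Hourly solids removed = Q * dTSS = 71.8 m^3/h * 37 mg/L = 2656.6 g/h  (m^3/h * mg/L = g/h)
Daily solids removed = 2656.6 * 24 = 63758.4 g/day
Convert g to kg: 63758.4 / 1000 = 63.7584 kg/day

63.7584 kg/day


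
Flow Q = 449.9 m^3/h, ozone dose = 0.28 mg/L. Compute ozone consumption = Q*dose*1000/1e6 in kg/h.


O3 demand (mg/h) = Q * dose * 1000 = 449.9 * 0.28 * 1000 = 125972 mg/h
Convert mg to kg: 125972 / 1e6 = 0.125972 kg/h

0.125972 kg/h


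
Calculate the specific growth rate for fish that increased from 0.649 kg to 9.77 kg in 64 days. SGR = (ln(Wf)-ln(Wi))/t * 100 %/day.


ln(W_f) = ln(9.77) = 2.2793165
ln(W_i) = ln(0.649) = -0.43232256
ln(W_f) - ln(W_i) = 2.2793165 - -0.43232256 = 2.7116391
SGR = 2.7116391 / 64 * 100 = 4.23694 %/day

4.23694 %/day


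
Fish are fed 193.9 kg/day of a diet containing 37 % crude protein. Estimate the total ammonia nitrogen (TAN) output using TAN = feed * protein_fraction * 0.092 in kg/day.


Protein in feed = 193.9 * 37/100 = 71.743 kg/day
TAN = protein * 0.092 = 71.743 * 0.092 = 6.600356 kg/day

6.600356 kg/day


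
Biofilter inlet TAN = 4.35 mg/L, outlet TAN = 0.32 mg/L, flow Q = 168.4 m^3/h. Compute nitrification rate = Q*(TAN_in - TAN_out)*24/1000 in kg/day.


Concentration drop: TAN_in - TAN_out = 4.35 - 0.32 = 4.03 mg/L
Hourly TAN removed = Q * dTAN = 168.4 m^3/h * 4.03 mg/L = 678.652 g/h  (m^3/h * mg/L = g/h)
Daily TAN removed = 678.652 * 24 = 16287.648 g/day
Convert to kg/day: 16287.648 / 1000 = 16.287648 kg/day

16.287648 kg/day


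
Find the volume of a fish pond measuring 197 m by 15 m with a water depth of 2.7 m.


Base area = L * W = 197 * 15 = 2955 m^2
Volume = area * depth = 2955 * 2.7 = 7978.5 m^3

7978.5 m^3


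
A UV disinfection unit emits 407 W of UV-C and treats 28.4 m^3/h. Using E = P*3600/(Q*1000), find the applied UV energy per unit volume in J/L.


Energy delivered per hour = 407 W * 3600 s = 1465200 J/h
Volume treated per hour = 28.4 m^3/h * 1000 = 28400 L/h
dose = 1465200 / 28400 = 51.5915 J/L

51.5915 J/L


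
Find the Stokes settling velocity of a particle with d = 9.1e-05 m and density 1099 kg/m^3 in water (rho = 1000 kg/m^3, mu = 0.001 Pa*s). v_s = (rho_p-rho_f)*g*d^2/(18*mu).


Density difference: rho_p - rho_f = 1099 - 1000 = 99 kg/m^3
d^2 = (9.1e-05)^2 = 8.281e-09 m^2
Numerator = (rho_p - rho_f) * g * d^2 = 99 * 9.81 * 8.281e-09 = 8.0424244e-06
Denominator = 18 * mu = 18 * 0.001 = 0.018
v_s = 8.0424244e-06 / 0.018 = 4.46801e-04 m/s
Check: Re = rho_f * v_s * d / mu = 1000 * 4.46801e-04 * 9.1e-05 / 0.001 = 0.0407 < 1, so Stokes' law applies.

4.46801e-04 m/s


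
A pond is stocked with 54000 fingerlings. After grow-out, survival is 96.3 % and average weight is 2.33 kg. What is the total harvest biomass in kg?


Survivors = 54000 * 96.3/100 = 52002 fish
Harvest biomass = survivors * W_f = 52002 * 2.33 = 121164.66 kg

121164.66 kg


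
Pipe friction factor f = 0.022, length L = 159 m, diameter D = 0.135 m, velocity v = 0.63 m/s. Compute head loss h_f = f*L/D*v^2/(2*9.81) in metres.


v^2 = 0.63^2 = 0.3969 m^2/s^2
L/D = 159/0.135 = 1177.7778
h_f = f*(L/D)*v^2/(2g) = 0.022 * 1177.7778 * 0.3969 / 19.62 = 0.524165 m

0.524165 m


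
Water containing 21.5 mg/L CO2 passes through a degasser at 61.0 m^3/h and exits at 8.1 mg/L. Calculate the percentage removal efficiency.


CO2_out / CO2_in = 8.1 / 21.5 = 0.37674419
Fraction remaining = 0.37674419
efficiency = (1 - 0.37674419) * 100 = 62.3256 %

62.3256 %


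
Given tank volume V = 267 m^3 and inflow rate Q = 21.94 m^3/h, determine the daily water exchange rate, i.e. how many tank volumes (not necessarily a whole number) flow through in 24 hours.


Daily flow volume = 21.94 m^3/h * 24 h = 526.56 m^3/day
Exchanges = daily flow / tank volume = 526.56 / 267 = 1.97213 exchanges/day

1.97213 exchanges/day


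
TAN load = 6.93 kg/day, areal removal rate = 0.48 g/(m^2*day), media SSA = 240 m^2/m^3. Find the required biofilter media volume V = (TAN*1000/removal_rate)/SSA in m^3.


A = 6.93*1000 / 0.48 = 14437.5 m^2
V = 14437.5 / 240 = 60.1562

60.1562 m^3


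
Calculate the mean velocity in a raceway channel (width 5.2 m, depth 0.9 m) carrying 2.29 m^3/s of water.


Cross-sectional area = W * d = 5.2 * 0.9 = 4.68 m^2
Velocity = Q / A = 2.29 / 4.68 = 0.489316 m/s

0.489316 m/s


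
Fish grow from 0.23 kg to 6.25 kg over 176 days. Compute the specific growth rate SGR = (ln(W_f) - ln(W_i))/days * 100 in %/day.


ln(W_f) = ln(6.25) = 1.8325815
ln(W_i) = ln(0.23) = -1.469676
ln(W_f) - ln(W_i) = 1.8325815 - -1.469676 = 3.3022575
SGR = 3.3022575 / 176 * 100 = 1.87628 %/day

1.87628 %/day


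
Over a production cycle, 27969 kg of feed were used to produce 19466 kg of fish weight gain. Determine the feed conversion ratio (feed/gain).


FCR = feed consumed / weight gained
FCR = 27969 kg / 19466 kg = 1.43681

1.43681


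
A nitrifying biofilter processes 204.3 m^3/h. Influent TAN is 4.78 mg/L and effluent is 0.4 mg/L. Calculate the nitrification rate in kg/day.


Concentration drop: TAN_in - TAN_out = 4.78 - 0.4 = 4.38 mg/L
Hourly TAN removed = Q * dTAN = 204.3 m^3/h * 4.38 mg/L = 894.834 g/h  (m^3/h * mg/L = g/h)
Daily TAN removed = 894.834 * 24 = 21476.016 g/day
Convert to kg/day: 21476.016 / 1000 = 21.476016 kg/day

21.476016 kg/day


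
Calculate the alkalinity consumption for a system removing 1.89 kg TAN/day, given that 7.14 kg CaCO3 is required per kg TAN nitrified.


Alkalinity factor: 7.14 kg CaCO3 consumed per kg TAN nitrified
alk = 1.89 kg TAN * 7.14 = 13.4946 kg CaCO3/day

13.4946 kg CaCO3/day


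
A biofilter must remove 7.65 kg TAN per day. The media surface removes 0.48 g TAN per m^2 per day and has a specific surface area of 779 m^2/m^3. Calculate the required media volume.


A = 7.65*1000 / 0.48 = 15937.5 m^2
V = 15937.5 / 779 = 20.4589

20.4589 m^3


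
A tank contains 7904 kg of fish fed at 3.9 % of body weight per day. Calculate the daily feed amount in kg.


Feeding rate fraction = 3.9% / 100 = 0.039
Daily feed = 7904 kg * 0.039 = 308.256 kg/day

308.256 kg/day


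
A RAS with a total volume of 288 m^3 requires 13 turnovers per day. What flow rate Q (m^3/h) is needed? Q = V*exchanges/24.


Daily recirculation volume = 288 m^3 * 13 = 3744 m^3/day
Flow rate Q = daily volume / 24 h = 3744 / 24 = 156 m^3/h

156 m^3/h


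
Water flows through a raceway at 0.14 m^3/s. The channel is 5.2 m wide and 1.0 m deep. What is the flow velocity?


Cross-sectional area = W * d = 5.2 * 1.0 = 5.2 m^2
Velocity = Q / A = 0.14 / 5.2 = 0.0269231 m/s

0.0269231 m/s


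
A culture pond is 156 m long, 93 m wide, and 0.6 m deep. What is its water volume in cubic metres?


Base area = L * W = 156 * 93 = 14508 m^2
Volume = area * depth = 14508 * 0.6 = 8704.8 m^3

8704.8 m^3


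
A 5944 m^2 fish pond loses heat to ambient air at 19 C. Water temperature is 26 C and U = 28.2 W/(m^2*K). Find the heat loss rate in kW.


Temperature difference dT = 26 - 19 = 7 K
Heat loss (W) = U * A * dT = 28.2 * 5944 * 7 = 1173345.6 W
Convert to kW: 1173345.6 / 1000 = 1173.3456 kW

1173.3456 kW


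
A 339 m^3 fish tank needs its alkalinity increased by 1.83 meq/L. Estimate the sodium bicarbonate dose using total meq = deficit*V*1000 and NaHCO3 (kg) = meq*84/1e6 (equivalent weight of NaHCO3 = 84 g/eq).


Tank volume in L = 339 m^3 * 1000 = 339000 L
Total meq required = 1.83 meq/L * 339000 L = 620370 meq
NaHCO3 mass = 620370 meq * 84 mg/meq / 1e6 = 52.1111 kg

52.1111 kg


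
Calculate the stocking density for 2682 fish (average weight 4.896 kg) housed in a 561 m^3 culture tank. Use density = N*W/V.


Total biomass = 2682 fish * 4.896 kg = 13131.072 kg
Density = total biomass / volume = 13131.072 / 561 = 23.4065 kg/m^3

23.4065 kg/m^3


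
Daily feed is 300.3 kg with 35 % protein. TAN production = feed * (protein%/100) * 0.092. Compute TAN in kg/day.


Protein in feed = 300.3 * 35/100 = 105.105 kg/day
TAN = protein * 0.092 = 105.105 * 0.092 = 9.66966 kg/day

9.66966 kg/day


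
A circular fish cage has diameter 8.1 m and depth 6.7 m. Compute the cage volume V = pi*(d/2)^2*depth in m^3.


r = d/2 = 8.1/2 = 4.05 m
Base area = pi*r^2 = pi*4.05^2 = 51.529974 m^2
Volume = 51.529974 * 6.7 = 345.251 m^3

345.251 m^3


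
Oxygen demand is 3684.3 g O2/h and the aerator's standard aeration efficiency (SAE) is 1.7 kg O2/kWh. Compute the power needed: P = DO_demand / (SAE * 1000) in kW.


SAE in g O2/kWh = 1.7 * 1000 = 1700 g/kWh
P = DO_demand / SAE_g = 3684.3 / 1700 = 2.16724 kW

2.16724 kW


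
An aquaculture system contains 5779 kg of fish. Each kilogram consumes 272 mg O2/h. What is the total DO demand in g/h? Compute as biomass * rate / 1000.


Total O2 consumption (mg/h) = 5779 kg * 272 mg/(kg*h) = 1571888 mg/h
Convert to g/h: 1571888 / 1000 = 1571.888 g/h

1571.888 g/h


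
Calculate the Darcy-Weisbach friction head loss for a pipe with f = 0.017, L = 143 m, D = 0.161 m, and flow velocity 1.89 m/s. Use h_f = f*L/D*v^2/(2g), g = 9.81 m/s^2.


v^2 = 1.89^2 = 3.5721 m^2/s^2
L/D = 143/0.161 = 888.19876
h_f = f*(L/D)*v^2/(2g) = 0.017 * 888.19876 * 3.5721 / 19.62 = 2.74906 m

2.74906 m


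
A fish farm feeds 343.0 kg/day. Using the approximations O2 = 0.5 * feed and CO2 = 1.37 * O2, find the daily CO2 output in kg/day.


O2 = 343.0 * 0.5 = 171.5
CO2 = 171.5 * 1.37 = 234.955

234.955 kg/day


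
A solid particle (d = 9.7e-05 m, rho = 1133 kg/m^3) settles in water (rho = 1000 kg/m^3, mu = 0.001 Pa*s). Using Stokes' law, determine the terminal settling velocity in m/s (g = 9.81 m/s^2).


Density difference: rho_p - rho_f = 1133 - 1000 = 133 kg/m^3
d^2 = (9.7e-05)^2 = 9.409e-09 m^2
Numerator = (rho_p - rho_f) * g * d^2 = 133 * 9.81 * 9.409e-09 = 1.2276205e-05
Denominator = 18 * mu = 18 * 0.001 = 0.018
v_s = 1.2276205e-05 / 0.018 = 6.82011e-04 m/s
Check: Re = rho_f * v_s * d / mu = 1000 * 6.82011e-04 * 9.7e-05 / 0.001 = 0.0662 < 1, so Stokes' law applies.

6.82011e-04 m/s


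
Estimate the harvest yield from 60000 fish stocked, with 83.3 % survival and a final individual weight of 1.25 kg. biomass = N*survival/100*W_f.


Survivors = 60000 * 83.3/100 = 49980 fish
Harvest biomass = survivors * W_f = 49980 * 1.25 = 62475 kg

62475 kg


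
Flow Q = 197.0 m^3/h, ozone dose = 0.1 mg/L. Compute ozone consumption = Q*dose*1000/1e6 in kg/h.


O3 demand (mg/h) = Q * dose * 1000 = 197.0 * 0.1 * 1000 = 19700 mg/h
Convert mg to kg: 19700 / 1e6 = 0.0197 kg/h

0.0197 kg/h


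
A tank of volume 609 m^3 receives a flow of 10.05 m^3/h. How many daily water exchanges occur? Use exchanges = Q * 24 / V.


Daily flow volume = 10.05 m^3/h * 24 h = 241.2 m^3/day
Exchanges = daily flow / tank volume = 241.2 / 609 = 0.396059 exchanges/day

0.396059 exchanges/day


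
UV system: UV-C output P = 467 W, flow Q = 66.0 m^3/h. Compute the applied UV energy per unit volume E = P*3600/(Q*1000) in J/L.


Energy delivered per hour = 467 W * 3600 s = 1681200 J/h
Volume treated per hour = 66.0 m^3/h * 1000 = 66000 L/h
dose = 1681200 / 66000 = 25.4727 J/L

25.4727 J/L


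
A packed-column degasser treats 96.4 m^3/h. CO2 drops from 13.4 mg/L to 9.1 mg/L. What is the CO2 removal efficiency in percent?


CO2_out / CO2_in = 9.1 / 13.4 = 0.67910448
Fraction remaining = 0.67910448
efficiency = (1 - 0.67910448) * 100 = 32.0896 %

32.0896 %


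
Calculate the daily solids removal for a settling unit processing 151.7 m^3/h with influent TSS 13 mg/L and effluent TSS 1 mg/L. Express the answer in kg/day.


Concentration drop: TSS_in - TSS_out = 13 - 1 = 12 mg/L
Hourly solids removed = Q * dTSS = 151.7 m^3/h * 12 mg/L = 1820.4 g/h  (m^3/h * mg/L = g/h)
Daily solids removed = 1820.4 * 24 = 43689.6 g/day
Convert g to kg: 43689.6 / 1000 = 43.6896 kg/day

43.6896 kg/day


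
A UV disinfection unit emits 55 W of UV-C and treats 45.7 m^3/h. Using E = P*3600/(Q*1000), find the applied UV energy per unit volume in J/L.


Energy delivered per hour = 55 W * 3600 s = 198000 J/h
Volume treated per hour = 45.7 m^3/h * 1000 = 45700 L/h
dose = 198000 / 45700 = 4.3326 J/L

4.3326 J/L


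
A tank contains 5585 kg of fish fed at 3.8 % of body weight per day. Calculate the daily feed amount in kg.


Feeding rate fraction = 3.8% / 100 = 0.038
Daily feed = 5585 kg * 0.038 = 212.23 kg/day

212.23 kg/day


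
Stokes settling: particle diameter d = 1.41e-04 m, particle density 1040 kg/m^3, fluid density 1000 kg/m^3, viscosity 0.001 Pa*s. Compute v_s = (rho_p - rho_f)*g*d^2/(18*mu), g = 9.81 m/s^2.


Density difference: rho_p - rho_f = 1040 - 1000 = 40 kg/m^3
d^2 = (1.41e-04)^2 = 1.9881e-08 m^2
Numerator = (rho_p - rho_f) * g * d^2 = 40 * 9.81 * 1.9881e-08 = 7.8013044e-06
Denominator = 18 * mu = 18 * 0.001 = 0.018
v_s = 7.8013044e-06 / 0.018 = 4.33406e-04 m/s
Check: Re = rho_f * v_s * d / mu = 1000 * 4.33406e-04 * 1.41e-04 / 0.001 = 0.0611 < 1, so Stokes' law applies.

4.33406e-04 m/s


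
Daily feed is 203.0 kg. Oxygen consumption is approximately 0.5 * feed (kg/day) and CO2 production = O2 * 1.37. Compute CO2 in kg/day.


O2 = 203.0 * 0.5 = 101.5
CO2 = 101.5 * 1.37 = 139.055

139.055 kg/day


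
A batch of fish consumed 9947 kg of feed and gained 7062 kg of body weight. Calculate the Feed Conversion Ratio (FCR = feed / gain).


FCR = feed consumed / weight gained
FCR = 9947 kg / 7062 kg = 1.40852

1.40852


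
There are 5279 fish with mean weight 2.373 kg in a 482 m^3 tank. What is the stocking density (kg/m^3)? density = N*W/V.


Total biomass = 5279 fish * 2.373 kg = 12527.067 kg
Density = total biomass / volume = 12527.067 / 482 = 25.9898 kg/m^3

25.9898 kg/m^3


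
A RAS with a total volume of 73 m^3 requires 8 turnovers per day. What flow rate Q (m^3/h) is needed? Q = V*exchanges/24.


Daily recirculation volume = 73 m^3 * 8 = 584 m^3/day
Flow rate Q = daily volume / 24 h = 584 / 24 = 24.3333 m^3/h

24.3333 m^3/h


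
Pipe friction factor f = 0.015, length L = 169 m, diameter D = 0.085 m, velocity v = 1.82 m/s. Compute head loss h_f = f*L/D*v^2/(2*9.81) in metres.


v^2 = 1.82^2 = 3.3124 m^2/s^2
L/D = 169/0.085 = 1988.2353
h_f = f*(L/D)*v^2/(2g) = 0.015 * 1988.2353 * 3.3124 / 19.62 = 5.03504 m

5.03504 m


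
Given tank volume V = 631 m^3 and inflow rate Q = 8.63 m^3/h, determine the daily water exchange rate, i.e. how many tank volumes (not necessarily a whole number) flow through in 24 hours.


Daily flow volume = 8.63 m^3/h * 24 h = 207.12 m^3/day
Exchanges = daily flow / tank volume = 207.12 / 631 = 0.328241 exchanges/day

0.328241 exchanges/day


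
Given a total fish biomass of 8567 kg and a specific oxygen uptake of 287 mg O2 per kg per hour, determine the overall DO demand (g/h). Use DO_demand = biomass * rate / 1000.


Total O2 consumption (mg/h) = 8567 kg * 287 mg/(kg*h) = 2458729 mg/h
Convert to g/h: 2458729 / 1000 = 2458.729 g/h

2458.729 g/h


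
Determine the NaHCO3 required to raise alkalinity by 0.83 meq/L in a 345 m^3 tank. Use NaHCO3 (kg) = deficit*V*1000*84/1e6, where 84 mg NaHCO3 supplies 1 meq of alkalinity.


Tank volume in L = 345 m^3 * 1000 = 345000 L
Total meq required = 0.83 meq/L * 345000 L = 286350 meq
NaHCO3 mass = 286350 meq * 84 mg/meq / 1e6 = 24.0534 kg

24.0534 kg


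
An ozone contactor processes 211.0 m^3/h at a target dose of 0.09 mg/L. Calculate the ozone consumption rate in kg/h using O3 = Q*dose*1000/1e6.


O3 demand (mg/h) = Q * dose * 1000 = 211.0 * 0.09 * 1000 = 18990 mg/h
Convert mg to kg: 18990 / 1e6 = 0.01899 kg/h

0.01899 kg/h


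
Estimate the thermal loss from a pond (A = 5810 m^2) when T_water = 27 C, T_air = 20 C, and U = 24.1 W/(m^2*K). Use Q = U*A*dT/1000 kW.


Temperature difference dT = 27 - 20 = 7 K
Heat loss (W) = U * A * dT = 24.1 * 5810 * 7 = 980147 W
Convert to kW: 980147 / 1000 = 980.147 kW

980.147 kW


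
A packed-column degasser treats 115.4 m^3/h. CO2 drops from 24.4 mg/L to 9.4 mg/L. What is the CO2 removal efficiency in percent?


CO2_out / CO2_in = 9.4 / 24.4 = 0.3852459
Fraction remaining = 0.3852459
efficiency = (1 - 0.3852459) * 100 = 61.4754 %

61.4754 %


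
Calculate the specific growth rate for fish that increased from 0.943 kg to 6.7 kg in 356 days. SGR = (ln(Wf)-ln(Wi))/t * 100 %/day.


ln(W_f) = ln(6.7) = 1.9021075
ln(W_i) = ln(0.943) = -0.058688996
ln(W_f) - ln(W_i) = 1.9021075 - -0.058688996 = 1.9607965
SGR = 1.9607965 / 356 * 100 = 0.550786 %/day

0.550786 %/day


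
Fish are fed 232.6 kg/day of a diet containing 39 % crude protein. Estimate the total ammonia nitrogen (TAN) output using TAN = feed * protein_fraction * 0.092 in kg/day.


Protein in feed = 232.6 * 39/100 = 90.714 kg/day
TAN = protein * 0.092 = 90.714 * 0.092 = 8.345688 kg/day

8.345688 kg/day


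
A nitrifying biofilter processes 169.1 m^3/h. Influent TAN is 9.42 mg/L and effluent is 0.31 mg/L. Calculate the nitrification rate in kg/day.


Concentration drop: TAN_in - TAN_out = 9.42 - 0.31 = 9.11 mg/L
Hourly TAN removed = Q * dTAN = 169.1 m^3/h * 9.11 mg/L = 1540.501 g/h  (m^3/h * mg/L = g/h)
Daily TAN removed = 1540.501 * 24 = 36972.024 g/day
Convert to kg/day: 36972.024 / 1000 = 36.972024 kg/day

36.972024 kg/day


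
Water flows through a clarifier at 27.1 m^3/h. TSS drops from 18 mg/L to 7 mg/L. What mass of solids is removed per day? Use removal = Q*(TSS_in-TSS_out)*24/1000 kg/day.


Concentration drop: TSS_in - TSS_out = 18 - 7 = 11 mg/L
Hourly solids removed = Q * dTSS = 27.1 m^3/h * 11 mg/L = 298.1 g/h  (m^3/h * mg/L = g/h)
Daily solids removed = 298.1 * 24 = 7154.4 g/day
Convert g to kg: 7154.4 / 1000 = 7.1544 kg/day

7.1544 kg/day


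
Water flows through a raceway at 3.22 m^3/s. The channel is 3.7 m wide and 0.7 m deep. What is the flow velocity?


Cross-sectional area = W * d = 3.7 * 0.7 = 2.59 m^2
Velocity = Q / A = 3.22 / 2.59 = 1.24324 m/s

1.24324 m/s


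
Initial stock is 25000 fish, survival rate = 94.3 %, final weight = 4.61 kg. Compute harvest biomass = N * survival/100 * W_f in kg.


Survivors = 25000 * 94.3/100 = 23575 fish
Harvest biomass = survivors * W_f = 23575 * 4.61 = 108680.75 kg

108680.75 kg


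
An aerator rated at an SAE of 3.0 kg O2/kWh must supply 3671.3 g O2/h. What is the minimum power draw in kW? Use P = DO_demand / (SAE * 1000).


SAE in g O2/kWh = 3.0 * 1000 = 3000 g/kWh
P = DO_demand / SAE_g = 3671.3 / 3000 = 1.22377 kW

1.22377 kW


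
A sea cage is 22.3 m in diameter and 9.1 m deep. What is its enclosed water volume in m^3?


r = d/2 = 22.3/2 = 11.15 m
Base area = pi*r^2 = pi*11.15^2 = 390.57065 m^2
Volume = 390.57065 * 9.1 = 3554.19 m^3

3554.19 m^3


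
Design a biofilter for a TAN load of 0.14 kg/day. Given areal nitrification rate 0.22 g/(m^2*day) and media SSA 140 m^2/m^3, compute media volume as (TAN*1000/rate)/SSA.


A = 0.14*1000 / 0.22 = 636.36364 m^2
V = 636.36364 / 140 = 4.54545

4.54545 m^3


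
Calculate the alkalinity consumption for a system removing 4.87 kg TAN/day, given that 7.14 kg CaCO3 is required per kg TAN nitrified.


Alkalinity factor: 7.14 kg CaCO3 consumed per kg TAN nitrified
alk = 4.87 kg TAN * 7.14 = 34.7718 kg CaCO3/day

34.7718 kg CaCO3/day


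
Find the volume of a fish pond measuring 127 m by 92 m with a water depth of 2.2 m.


Base area = L * W = 127 * 92 = 11684 m^2
Volume = area * depth = 11684 * 2.2 = 25704.8 m^3

25704.8 m^3


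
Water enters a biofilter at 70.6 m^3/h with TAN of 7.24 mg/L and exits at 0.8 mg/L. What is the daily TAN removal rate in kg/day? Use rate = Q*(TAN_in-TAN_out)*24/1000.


Concentration drop: TAN_in - TAN_out = 7.24 - 0.8 = 6.44 mg/L
Hourly TAN removed = Q * dTAN = 70.6 m^3/h * 6.44 mg/L = 454.664 g/h  (m^3/h * mg/L = g/h)
Daily TAN removed = 454.664 * 24 = 10911.936 g/day
Convert to kg/day: 10911.936 / 1000 = 10.911936 kg/day

10.911936 kg/day


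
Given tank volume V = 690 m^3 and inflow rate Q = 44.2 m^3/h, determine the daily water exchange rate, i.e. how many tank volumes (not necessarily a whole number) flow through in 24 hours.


Daily flow volume = 44.2 m^3/h * 24 h = 1060.8 m^3/day
Exchanges = daily flow / tank volume = 1060.8 / 690 = 1.53739 exchanges/day

1.53739 exchanges/day


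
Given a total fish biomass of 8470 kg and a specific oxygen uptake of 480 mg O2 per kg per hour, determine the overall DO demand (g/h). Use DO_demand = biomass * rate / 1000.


Total O2 consumption (mg/h) = 8470 kg * 480 mg/(kg*h) = 4065600 mg/h
Convert to g/h: 4065600 / 1000 = 4065.6 g/h

4065.6 g/h


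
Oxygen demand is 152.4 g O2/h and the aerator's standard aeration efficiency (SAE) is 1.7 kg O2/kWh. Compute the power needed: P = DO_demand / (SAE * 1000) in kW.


SAE in g O2/kWh = 1.7 * 1000 = 1700 g/kWh
P = DO_demand / SAE_g = 152.4 / 1700 = 0.0896471 kW

0.0896471 kW


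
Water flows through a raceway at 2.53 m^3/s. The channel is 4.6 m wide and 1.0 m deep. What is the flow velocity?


Cross-sectional area = W * d = 4.6 * 1.0 = 4.6 m^2
Velocity = Q / A = 2.53 / 4.6 = 0.55 m/s

0.55 m/s


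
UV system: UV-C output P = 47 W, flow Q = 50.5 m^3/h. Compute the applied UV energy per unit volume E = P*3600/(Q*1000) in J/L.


Energy delivered per hour = 47 W * 3600 s = 169200 J/h
Volume treated per hour = 50.5 m^3/h * 1000 = 50500 L/h
dose = 169200 / 50500 = 3.3505 J/L

3.3505 J/L


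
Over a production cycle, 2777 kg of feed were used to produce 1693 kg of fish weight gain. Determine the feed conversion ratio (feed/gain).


FCR = feed consumed / weight gained
FCR = 2777 kg / 1693 kg = 1.64028

1.64028


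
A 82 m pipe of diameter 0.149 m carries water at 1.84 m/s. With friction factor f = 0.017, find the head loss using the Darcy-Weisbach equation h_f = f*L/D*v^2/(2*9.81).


v^2 = 1.84^2 = 3.3856 m^2/s^2
L/D = 82/0.149 = 550.33557
h_f = f*(L/D)*v^2/(2g) = 0.017 * 550.33557 * 3.3856 / 19.62 = 1.61441 m

1.61441 m


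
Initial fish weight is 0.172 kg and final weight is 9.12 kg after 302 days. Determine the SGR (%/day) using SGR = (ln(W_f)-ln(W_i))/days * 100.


ln(W_f) = ln(9.12) = 2.2104698
ln(W_i) = ln(0.172) = -1.7602608
ln(W_f) - ln(W_i) = 2.2104698 - -1.7602608 = 3.9707306
SGR = 3.9707306 / 302 * 100 = 1.31481 %/day

1.31481 %/day


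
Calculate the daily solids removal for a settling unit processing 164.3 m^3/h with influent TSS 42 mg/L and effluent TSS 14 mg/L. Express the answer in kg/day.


Concentration drop: TSS_in - TSS_out = 42 - 14 = 28 mg/L
Hourly solids removed = Q * dTSS = 164.3 m^3/h * 28 mg/L = 4600.4 g/h  (m^3/h * mg/L = g/h)
Daily solids removed = 4600.4 * 24 = 110409.6 g/day
Convert g to kg: 110409.6 / 1000 = 110.4096 kg/day

110.4096 kg/day


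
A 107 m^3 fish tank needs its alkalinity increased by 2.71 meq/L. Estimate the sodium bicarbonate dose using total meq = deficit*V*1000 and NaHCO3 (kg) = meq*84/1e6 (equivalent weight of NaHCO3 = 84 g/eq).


Tank volume in L = 107 m^3 * 1000 = 107000 L
Total meq required = 2.71 meq/L * 107000 L = 289970 meq
NaHCO3 mass = 289970 meq * 84 mg/meq / 1e6 = 24.3575 kg

24.3575 kg


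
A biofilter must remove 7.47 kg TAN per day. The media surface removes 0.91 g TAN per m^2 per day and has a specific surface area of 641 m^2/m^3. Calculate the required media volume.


A = 7.47*1000 / 0.91 = 8208.7912 m^2
V = 8208.7912 / 641 = 12.8062

12.8062 m^3


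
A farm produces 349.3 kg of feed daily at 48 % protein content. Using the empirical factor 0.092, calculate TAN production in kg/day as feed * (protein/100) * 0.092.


Protein in feed = 349.3 * 48/100 = 167.664 kg/day
TAN = protein * 0.092 = 167.664 * 0.092 = 15.425088 kg/day

15.425088 kg/day


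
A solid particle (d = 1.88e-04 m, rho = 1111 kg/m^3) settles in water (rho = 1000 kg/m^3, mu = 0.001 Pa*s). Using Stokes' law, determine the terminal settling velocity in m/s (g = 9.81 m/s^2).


Density difference: rho_p - rho_f = 1111 - 1000 = 111 kg/m^3
d^2 = (1.88e-04)^2 = 3.5344e-08 m^2
Numerator = (rho_p - rho_f) * g * d^2 = 111 * 9.81 * 3.5344e-08 = 3.8486435e-05
Denominator = 18 * mu = 18 * 0.001 = 0.018
v_s = 3.8486435e-05 / 0.018 = 0.00213814 m/s
Check: Re = rho_f * v_s * d / mu = 1000 * 0.00213814 * 1.88e-04 / 0.001 = 0.402 < 1, so Stokes' law applies.

0.00213814 m/s


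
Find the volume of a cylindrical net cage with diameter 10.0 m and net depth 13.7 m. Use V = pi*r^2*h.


r = d/2 = 10.0/2 = 5 m
Base area = pi*r^2 = pi*5^2 = 78.539816 m^2
Volume = 78.539816 * 13.7 = 1076 m^3

1076 m^3


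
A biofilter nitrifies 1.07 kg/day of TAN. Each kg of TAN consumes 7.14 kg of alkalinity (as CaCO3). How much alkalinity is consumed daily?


Alkalinity factor: 7.14 kg CaCO3 consumed per kg TAN nitrified
alk = 1.07 kg TAN * 7.14 = 7.6398 kg CaCO3/day

7.6398 kg CaCO3/day


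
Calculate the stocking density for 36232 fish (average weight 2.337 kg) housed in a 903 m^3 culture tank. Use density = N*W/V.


Total biomass = 36232 fish * 2.337 kg = 84674.184 kg
Density = total biomass / volume = 84674.184 / 903 = 93.7699 kg/m^3

93.7699 kg/m^3


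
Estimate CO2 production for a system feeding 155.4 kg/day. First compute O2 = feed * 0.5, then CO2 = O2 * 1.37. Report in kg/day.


O2 = 155.4 * 0.5 = 77.7
CO2 = 77.7 * 1.37 = 106.449

106.449 kg/day


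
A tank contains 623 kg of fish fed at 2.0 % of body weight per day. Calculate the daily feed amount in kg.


Feeding rate fraction = 2.0% / 100 = 0.02
Daily feed = 623 kg * 0.02 = 12.46 kg/day

12.46 kg/day


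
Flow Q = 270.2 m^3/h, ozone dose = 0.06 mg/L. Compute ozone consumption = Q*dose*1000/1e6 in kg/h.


O3 demand (mg/h) = Q * dose * 1000 = 270.2 * 0.06 * 1000 = 16212 mg/h
Convert mg to kg: 16212 / 1e6 = 0.016212 kg/h

0.016212 kg/h
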